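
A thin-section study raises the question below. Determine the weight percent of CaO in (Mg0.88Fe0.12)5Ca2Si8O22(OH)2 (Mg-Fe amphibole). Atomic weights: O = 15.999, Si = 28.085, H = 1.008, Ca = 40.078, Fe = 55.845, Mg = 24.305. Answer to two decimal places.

M((Mg0.88Fe0.12)5Ca2Si8O22(OH)2) = 831.277 g/mol; M(CaO) = 56.077 g/mol.
Moles CaO per formula unit = 2 Ca ÷ 1 = 2.0000.
CaO fraction = (2.0000 × 56.077) / 831.277 = 112.154/831.277 = 0.1349.

13.49 wt%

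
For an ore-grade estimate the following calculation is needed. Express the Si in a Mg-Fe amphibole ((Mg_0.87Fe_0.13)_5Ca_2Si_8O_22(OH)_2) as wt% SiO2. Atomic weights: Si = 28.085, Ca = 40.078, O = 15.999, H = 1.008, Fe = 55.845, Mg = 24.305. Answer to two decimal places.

57.71 wt%

M((Mg_0.87Fe_0.13)_5Ca_2Si_8O_22(OH)_2) = 832.854 g/mol; M(SiO2) = 60.083 g/mol.
Moles SiO2 per formula unit = 8 Si ÷ 1 = 8.0000.
SiO2 fraction = (8.0000 × 60.083) / 832.854 = 480.664/832.854 = 0.5771.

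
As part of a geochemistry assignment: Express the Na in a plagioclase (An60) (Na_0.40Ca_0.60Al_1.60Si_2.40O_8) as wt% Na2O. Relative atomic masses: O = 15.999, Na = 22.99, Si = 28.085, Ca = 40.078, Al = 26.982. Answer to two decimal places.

4.56 wt%

Molar mass of Na_0.40Ca_0.60Al_1.60Si_2.40O_8 = 0.40*22.99 + 0.60*40.078 + 1.60*26.982 + 2.40*28.085 + 8*15.999 = 271.810 g/mol.
Each formula unit contains 0.40 Na, equivalent to 0.40/2 = 0.2000 mol Na2O.
M(Na2O) = 2×22.99 + 1×15.999 = 61.979 g/mol.
Mass of Na2O per formula unit = 0.2000 × 61.979 = 12.396 g.
Na2O wt% = 12.396 / 271.810 × 100 = 4.56%.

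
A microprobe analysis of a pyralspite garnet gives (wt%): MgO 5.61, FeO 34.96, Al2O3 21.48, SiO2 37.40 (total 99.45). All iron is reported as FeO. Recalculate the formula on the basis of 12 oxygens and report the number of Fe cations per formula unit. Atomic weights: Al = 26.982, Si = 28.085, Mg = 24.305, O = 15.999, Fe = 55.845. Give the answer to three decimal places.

2.333 Fe apfu

5.61 wt% MgO ÷ 40.304 g/mol = 0.13919 mol, giving 0.13919 Mg and 0.13919 O.
34.96 wt% FeO ÷ 71.844 g/mol = 0.48661 mol, giving 0.48661 Fe and 0.48661 O.
21.48 wt% Al2O3 ÷ 101.961 g/mol = 0.21067 mol, giving 0.42134 Al and 0.63201 O.
37.40 wt% SiO2 ÷ 60.083 g/mol = 0.62247 mol, giving 0.62247 Si and 1.24494 O.
Oxygen sums to 2.50275; scaling by 12/2.50275 = 4.79473 puts the formula on 12 O.
Fe: 0.48661 × 4.79473 = 2.333 atoms per formula unit.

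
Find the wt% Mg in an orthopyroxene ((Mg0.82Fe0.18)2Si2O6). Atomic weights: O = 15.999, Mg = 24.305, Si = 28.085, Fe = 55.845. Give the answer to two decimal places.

M((Mg0.82Fe0.18)2Si2O6) = 212.128 g/mol.
Mg contributes 1.64 × 24.305 = 39.860 g per mole.
39.860/212.128 = 0.1879 → 18.79%.

18.79 mass %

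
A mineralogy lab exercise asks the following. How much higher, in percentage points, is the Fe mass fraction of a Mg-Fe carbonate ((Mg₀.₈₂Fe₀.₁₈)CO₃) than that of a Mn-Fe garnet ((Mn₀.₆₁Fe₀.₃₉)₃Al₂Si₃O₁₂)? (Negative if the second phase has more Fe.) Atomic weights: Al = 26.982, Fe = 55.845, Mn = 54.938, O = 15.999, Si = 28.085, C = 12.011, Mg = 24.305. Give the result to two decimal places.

-2.00 percentage points

M((Mg₀.₈₂Fe₀.₁₈)CO₃) = 89.990 g/mol, so wt% Fe = 10.052/89.990 × 100 = 11.17%.
M((Mn₀.₆₁Fe₀.₃₉)₃Al₂Si₃O₁₂) = 496.082 g/mol, so wt% Fe = 65.339/496.082 × 100 = 13.17%.
11.17 − 13.17 = -2.00 pp.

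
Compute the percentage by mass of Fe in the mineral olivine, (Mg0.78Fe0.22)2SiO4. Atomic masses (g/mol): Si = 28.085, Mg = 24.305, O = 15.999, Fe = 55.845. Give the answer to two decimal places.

Formula mass = 1.56·24.305 + 0.44·55.845 + 1·28.085 + 4·15.999 = 154.569 g/mol, of which 24.572 g is Fe.
So Fe makes up 24.572/154.569 = 0.1590 of the mass, i.e. 15.90%.

15.90 weight percent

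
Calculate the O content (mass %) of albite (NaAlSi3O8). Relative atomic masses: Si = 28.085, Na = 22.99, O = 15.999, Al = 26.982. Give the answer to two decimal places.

Molar mass of NaAlSi3O8: 1*22.99 + 1*26.982 + 3*28.085 + 8*15.999 = 262.219 g/mol.
Mass of O per formula unit: 8 × 15.999 = 127.992 g.
Weight fraction O = 127.992 / 262.219 = 0.4881.

48.81 mass %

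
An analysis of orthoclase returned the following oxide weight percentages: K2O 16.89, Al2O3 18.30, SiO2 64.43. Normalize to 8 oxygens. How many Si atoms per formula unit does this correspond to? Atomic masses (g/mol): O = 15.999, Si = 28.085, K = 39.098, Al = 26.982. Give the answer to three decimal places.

16.89 wt% K2O ÷ 94.195 g/mol = 0.17931 mol, giving 0.35862 K and 0.17931 O.
18.30 wt% Al2O3 ÷ 101.961 g/mol = 0.17948 mol, giving 0.35896 Al and 0.53844 O.
64.43 wt% SiO2 ÷ 60.083 g/mol = 1.07235 mol, giving 1.07235 Si and 2.14470 O.
Oxygen sums to 2.86245; scaling by 8/2.86245 = 2.79481 puts the formula on 8 O.
Si: 1.07235 × 2.79481 = 2.997 atoms per formula unit.

2.997 Si apfu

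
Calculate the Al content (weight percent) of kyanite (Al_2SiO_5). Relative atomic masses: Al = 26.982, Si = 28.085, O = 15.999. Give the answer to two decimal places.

Formula mass = 2·26.982 + 1·28.085 + 5·15.999 = 162.044 g/mol, of which 53.964 g is Al.
So Al makes up 53.964/162.044 = 0.3330 of the mass, i.e. 33.30%.

33.30 weight percent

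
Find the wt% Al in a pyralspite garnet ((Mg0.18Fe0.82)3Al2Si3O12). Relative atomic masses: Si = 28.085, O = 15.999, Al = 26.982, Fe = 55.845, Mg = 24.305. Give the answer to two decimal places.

Formula mass = 0.54·24.305 + 2.46·55.845 + 2·26.982 + 3·28.085 + 12·15.999 = 480.710 g/mol, of which 53.964 g is Al.
So Al makes up 53.964/480.710 = 0.1123 of the mass, i.e. 11.23%.

11.23 wt%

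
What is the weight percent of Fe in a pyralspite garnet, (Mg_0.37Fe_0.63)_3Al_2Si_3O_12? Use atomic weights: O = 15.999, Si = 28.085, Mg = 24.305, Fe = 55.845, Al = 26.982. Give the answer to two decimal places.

22.81 weight percent

M((Mg_0.37Fe_0.63)_3Al_2Si_3O_12) = 462.733 g/mol.
Fe contributes 1.89 × 55.845 = 105.547 g per mole.
105.547/462.733 = 0.2281 → 22.81%.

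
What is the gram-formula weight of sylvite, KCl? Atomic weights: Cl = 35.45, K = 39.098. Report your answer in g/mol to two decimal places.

K: 1 × 39.098 = 39.0980
Cl: 1 × 35.45 = 35.4500
Summing the contributions gives the formula mass.

74.55 g/mol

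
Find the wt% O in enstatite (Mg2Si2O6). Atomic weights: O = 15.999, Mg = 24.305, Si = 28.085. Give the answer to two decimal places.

47.81 wt%

Formula mass = 2×24.305 + 2×28.085 + 6×15.999 = 200.774 g/mol, of which 95.994 g is O.
So O makes up 95.994/200.774 = 0.4781 of the mass, i.e. 47.81%.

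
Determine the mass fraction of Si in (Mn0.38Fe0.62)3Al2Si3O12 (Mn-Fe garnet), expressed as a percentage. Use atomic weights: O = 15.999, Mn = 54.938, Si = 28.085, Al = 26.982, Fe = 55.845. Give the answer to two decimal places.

16.96 mass %

M((Mn0.38Fe0.62)3Al2Si3O12) = 496.708 g/mol.
Si contributes 3 × 28.085 = 84.255 g per mole.
84.255/496.708 = 0.1696 → 16.96%.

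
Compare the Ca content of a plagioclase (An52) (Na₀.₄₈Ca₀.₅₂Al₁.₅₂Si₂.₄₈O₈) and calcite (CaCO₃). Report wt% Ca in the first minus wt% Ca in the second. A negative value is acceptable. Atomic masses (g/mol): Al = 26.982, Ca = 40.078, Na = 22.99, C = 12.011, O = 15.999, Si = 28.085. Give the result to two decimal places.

-32.34 percentage points

Ca in Na₀.₄₈Ca₀.₅₂Al₁.₅₂Si₂.₄₈O₈: molar mass 270.531 g/mol; 0.52×40.078 = 20.841 g → 7.70 wt%.
Ca in CaCO₃: molar mass 100.086 g/mol; 1×40.078 = 40.078 g → 40.04 wt%.
Difference = 7.70 − 40.04 = -32.34 percentage points.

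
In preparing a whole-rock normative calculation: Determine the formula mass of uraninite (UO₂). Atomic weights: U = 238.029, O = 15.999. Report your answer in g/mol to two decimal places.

270.03 g/mol

M = 1×238.029 + 2×15.999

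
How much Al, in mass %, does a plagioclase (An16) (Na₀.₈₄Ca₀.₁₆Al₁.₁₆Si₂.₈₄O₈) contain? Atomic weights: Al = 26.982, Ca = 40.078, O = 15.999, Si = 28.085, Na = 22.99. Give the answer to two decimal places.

11.82 mass %

Formula mass = 0.84·22.99 + 0.16·40.078 + 1.16·26.982 + 2.84·28.085 + 8·15.999 = 264.777 g/mol, of which 31.299 g is Al.
So Al makes up 31.299/264.777 = 0.1182 of the mass, i.e. 11.82%.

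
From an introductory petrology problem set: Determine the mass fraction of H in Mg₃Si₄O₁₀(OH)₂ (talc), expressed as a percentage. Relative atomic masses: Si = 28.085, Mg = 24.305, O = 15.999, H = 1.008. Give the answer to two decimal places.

0.53 weight percent

Molar mass of Mg₃Si₄O₁₀(OH)₂: 3×24.305 + 4×28.085 + 12×15.999 + 2×1.008 = 379.259 g/mol.
Mass of H per formula unit: 2 × 1.008 = 2.016 g.
Weight fraction H = 2.016 / 379.259 = 0.0053.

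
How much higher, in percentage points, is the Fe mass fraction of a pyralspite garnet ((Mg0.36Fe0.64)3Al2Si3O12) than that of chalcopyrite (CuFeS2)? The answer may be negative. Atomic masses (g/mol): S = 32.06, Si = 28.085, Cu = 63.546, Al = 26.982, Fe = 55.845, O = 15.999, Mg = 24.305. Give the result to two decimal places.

-7.31 percentage points

M((Mg0.36Fe0.64)3Al2Si3O12) = 463.679 g/mol, so wt% Fe = 107.222/463.679 × 100 = 23.12%.
M(CuFeS2) = 183.511 g/mol, so wt% Fe = 55.845/183.511 × 100 = 30.43%.
23.12 − 30.43 = -7.31 pp.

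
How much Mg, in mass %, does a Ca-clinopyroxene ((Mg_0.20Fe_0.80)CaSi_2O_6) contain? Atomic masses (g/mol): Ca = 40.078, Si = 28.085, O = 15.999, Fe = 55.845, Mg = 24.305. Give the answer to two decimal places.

2.01 mass %

Formula mass = 0.20*24.305 + 0.80*55.845 + 1*40.078 + 2*28.085 + 6*15.999 = 241.779 g/mol, of which 4.861 g is Mg.
So Mg makes up 4.861/241.779 = 0.0201 of the mass, i.e. 2.01%.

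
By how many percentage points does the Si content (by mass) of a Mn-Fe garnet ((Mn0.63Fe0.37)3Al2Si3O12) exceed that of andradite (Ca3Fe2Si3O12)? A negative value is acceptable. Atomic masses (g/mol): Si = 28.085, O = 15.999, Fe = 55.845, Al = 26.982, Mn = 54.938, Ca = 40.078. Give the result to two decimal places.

0.41 percentage points

First mineral: 84.255 g Si in 496.028 g formula = 16.99 wt% Si.
Second mineral: 84.255 g Si in 508.167 g formula = 16.58 wt% Si.
16.99% − 16.58% gives a difference of 0.41 percentage points.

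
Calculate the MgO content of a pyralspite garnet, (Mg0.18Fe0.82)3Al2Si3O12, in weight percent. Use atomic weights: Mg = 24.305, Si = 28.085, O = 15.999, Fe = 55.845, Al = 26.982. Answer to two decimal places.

M((Mg0.18Fe0.82)3Al2Si3O12) = 480.710 g/mol; M(MgO) = 40.304 g/mol.
Moles MgO per formula unit = 0.54 Mg ÷ 1 = 0.5400.
MgO fraction = (0.5400 × 40.304) / 480.710 = 21.764/480.710 = 0.0453.

4.53 wt%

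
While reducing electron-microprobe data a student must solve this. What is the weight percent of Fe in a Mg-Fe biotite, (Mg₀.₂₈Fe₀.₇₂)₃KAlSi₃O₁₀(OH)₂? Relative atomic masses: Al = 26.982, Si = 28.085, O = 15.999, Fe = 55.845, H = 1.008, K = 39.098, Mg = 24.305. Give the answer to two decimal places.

24.85 wt%

M((Mg₀.₂₈Fe₀.₇₂)₃KAlSi₃O₁₀(OH)₂) = 485.380 g/mol.
Fe contributes 2.16 × 55.845 = 120.625 g per mole.
120.625/485.380 = 0.2485 → 24.85%.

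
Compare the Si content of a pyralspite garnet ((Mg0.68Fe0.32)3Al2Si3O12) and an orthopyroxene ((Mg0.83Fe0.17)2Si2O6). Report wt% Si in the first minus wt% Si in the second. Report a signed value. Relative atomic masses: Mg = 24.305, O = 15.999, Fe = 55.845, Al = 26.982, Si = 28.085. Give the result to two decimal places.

First mineral: 84.255 g Si in 433.400 g formula = 19.44 wt% Si.
Second mineral: 56.170 g Si in 211.498 g formula = 26.56 wt% Si.
19.44% − 26.56% gives a difference of -7.12 percentage points.

-7.12 percentage points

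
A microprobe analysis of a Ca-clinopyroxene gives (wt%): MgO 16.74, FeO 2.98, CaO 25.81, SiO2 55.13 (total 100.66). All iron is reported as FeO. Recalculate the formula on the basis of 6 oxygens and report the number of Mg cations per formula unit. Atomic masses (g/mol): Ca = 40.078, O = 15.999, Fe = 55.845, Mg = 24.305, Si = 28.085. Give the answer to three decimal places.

MgO: 16.74/40.304 = 0.41534 mol → 0.41534 mol Mg, 0.41534 mol O.
FeO: 2.98/71.844 = 0.04148 mol → 0.04148 mol Fe, 0.04148 mol O.
CaO: 25.81/56.077 = 0.46026 mol → 0.46026 mol Ca, 0.46026 mol O.
SiO2: 55.13/60.083 = 0.91756 mol → 0.91756 mol Si, 1.83512 mol O.
Total oxygen = 2.75220 mol. Normalization factor = 6/2.75220 = 2.18007.
Mg per 6 O = 0.41534 × 2.18007 = 0.905.

0.905 Mg apfu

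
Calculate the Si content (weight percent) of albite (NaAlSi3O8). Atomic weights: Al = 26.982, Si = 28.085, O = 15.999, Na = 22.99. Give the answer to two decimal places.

M(NaAlSi3O8) = 262.219 g/mol.
Si contributes 3 × 28.085 = 84.255 g per mole.
84.255/262.219 = 0.3213 → 32.13%.

32.13 weight percent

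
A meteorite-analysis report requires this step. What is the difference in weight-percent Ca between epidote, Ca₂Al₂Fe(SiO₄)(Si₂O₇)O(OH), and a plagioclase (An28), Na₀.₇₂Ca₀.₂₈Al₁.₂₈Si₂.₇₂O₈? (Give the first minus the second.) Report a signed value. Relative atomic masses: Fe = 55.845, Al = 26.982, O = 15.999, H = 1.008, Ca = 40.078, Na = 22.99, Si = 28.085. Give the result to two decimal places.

12.38 percentage points

M(Ca₂Al₂Fe(SiO₄)(Si₂O₇)O(OH)) = 483.215 g/mol, so wt% Ca = 80.156/483.215 × 100 = 16.59%.
M(Na₀.₇₂Ca₀.₂₈Al₁.₂₈Si₂.₇₂O₈) = 266.695 g/mol, so wt% Ca = 11.222/266.695 × 100 = 4.21%.
16.59 − 4.21 = 12.38 pp.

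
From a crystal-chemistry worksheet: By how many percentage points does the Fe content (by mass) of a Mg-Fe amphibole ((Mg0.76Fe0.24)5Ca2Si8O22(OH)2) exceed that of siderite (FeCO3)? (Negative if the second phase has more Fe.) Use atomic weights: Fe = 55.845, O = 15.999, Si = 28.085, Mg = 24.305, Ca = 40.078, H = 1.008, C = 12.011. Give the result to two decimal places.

-40.32 percentage points

M((Mg0.76Fe0.24)5Ca2Si8O22(OH)2) = 850.201 g/mol, so wt% Fe = 67.014/850.201 × 100 = 7.88%.
M(FeCO3) = 115.853 g/mol, so wt% Fe = 55.845/115.853 × 100 = 48.20%.
7.88 − 48.20 = -40.32 pp.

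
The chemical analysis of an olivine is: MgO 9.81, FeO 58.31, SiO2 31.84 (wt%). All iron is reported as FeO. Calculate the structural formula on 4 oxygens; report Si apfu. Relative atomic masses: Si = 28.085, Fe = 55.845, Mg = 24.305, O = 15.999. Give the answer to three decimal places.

MgO: 9.81/40.304 = 0.24340 mol → 0.24340 mol Mg, 0.24340 mol O.
FeO: 58.31/71.844 = 0.81162 mol → 0.81162 mol Fe, 0.81162 mol O.
SiO2: 31.84/60.083 = 0.52993 mol → 0.52993 mol Si, 1.05986 mol O.
Total oxygen = 2.11488 mol. Normalization factor = 4/2.11488 = 1.89136.
Si per 4 O = 0.52993 × 1.89136 = 1.002.

1.002 Si apfu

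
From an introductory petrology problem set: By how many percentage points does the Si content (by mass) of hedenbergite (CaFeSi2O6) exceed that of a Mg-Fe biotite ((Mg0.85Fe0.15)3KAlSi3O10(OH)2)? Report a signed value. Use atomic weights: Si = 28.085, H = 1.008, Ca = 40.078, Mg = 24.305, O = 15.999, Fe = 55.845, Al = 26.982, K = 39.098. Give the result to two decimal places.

3.11 percentage points

First mineral: 56.170 g Si in 248.087 g formula = 22.64 wt% Si.
Second mineral: 84.255 g Si in 431.447 g formula = 19.53 wt% Si.
22.64% − 19.53% gives a difference of 3.11 percentage points.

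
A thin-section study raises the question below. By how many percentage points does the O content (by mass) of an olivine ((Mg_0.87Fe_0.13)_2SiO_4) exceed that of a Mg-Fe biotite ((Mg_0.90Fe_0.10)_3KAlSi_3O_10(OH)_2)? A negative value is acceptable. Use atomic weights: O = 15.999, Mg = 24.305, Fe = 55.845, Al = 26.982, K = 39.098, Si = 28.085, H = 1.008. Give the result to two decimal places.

-2.01 percentage points

M((Mg_0.87Fe_0.13)_2SiO_4) = 148.891 g/mol, so wt% O = 63.996/148.891 × 100 = 42.98%.
M((Mg_0.90Fe_0.10)_3KAlSi_3O_10(OH)_2) = 426.716 g/mol, so wt% O = 191.988/426.716 × 100 = 44.99%.
42.98 − 44.99 = -2.01 pp.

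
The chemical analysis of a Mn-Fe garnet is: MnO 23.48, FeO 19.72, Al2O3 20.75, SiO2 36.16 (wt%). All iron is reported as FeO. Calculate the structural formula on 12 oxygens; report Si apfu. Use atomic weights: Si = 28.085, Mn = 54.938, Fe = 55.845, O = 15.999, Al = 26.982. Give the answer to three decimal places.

23.48 wt% MnO ÷ 70.937 g/mol = 0.33100 mol, giving 0.33100 Mn and 0.33100 O.
19.72 wt% FeO ÷ 71.844 g/mol = 0.27448 mol, giving 0.27448 Fe and 0.27448 O.
20.75 wt% Al2O3 ÷ 101.961 g/mol = 0.20351 mol, giving 0.40702 Al and 0.61053 O.
36.16 wt% SiO2 ÷ 60.083 g/mol = 0.60183 mol, giving 0.60183 Si and 1.20366 O.
Oxygen sums to 2.41967; scaling by 12/2.41967 = 4.95935 puts the formula on 12 O.
Si: 0.60183 × 4.95935 = 2.985 atoms per formula unit.

2.985 Si apfu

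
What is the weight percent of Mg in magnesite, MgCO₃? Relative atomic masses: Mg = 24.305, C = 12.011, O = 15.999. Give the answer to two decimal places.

28.83 weight percent

M(MgCO₃) = 84.313 g/mol.
Mg contributes 1 × 24.305 = 24.305 g per mole.
24.305/84.313 = 0.2883 → 28.83%.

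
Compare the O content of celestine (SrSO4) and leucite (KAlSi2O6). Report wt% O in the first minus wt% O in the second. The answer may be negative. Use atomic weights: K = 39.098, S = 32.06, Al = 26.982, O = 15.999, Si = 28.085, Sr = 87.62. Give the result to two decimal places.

-9.14 percentage points

O in SrSO4: molar mass 183.676 g/mol; 4×15.999 = 63.996 g → 34.84 wt%.
O in KAlSi2O6: molar mass 218.244 g/mol; 6×15.999 = 95.994 g → 43.98 wt%.
Difference = 34.84 − 43.98 = -9.14 percentage points.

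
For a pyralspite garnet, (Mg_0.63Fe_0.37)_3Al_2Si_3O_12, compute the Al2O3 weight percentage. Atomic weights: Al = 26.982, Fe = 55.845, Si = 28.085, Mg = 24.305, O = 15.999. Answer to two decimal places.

23.27 wt%

Formula mass = 438.131 g/mol.
2 Al → 1.0000 mol Al2O3 per formula unit; M(Al2O3) = 101.961, so Al2O3 mass = 101.961 g.
101.961/438.131 × 100 = 23.27 wt%.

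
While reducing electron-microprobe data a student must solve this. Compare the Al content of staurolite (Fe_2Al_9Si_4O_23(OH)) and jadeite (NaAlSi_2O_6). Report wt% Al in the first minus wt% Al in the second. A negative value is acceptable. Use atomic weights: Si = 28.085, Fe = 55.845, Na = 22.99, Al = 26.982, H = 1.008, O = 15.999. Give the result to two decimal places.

First mineral: 242.838 g Al in 851.852 g formula = 28.51 wt% Al.
Second mineral: 26.982 g Al in 202.136 g formula = 13.35 wt% Al.
28.51% − 13.35% gives a difference of 15.16 percentage points.

15.16 percentage points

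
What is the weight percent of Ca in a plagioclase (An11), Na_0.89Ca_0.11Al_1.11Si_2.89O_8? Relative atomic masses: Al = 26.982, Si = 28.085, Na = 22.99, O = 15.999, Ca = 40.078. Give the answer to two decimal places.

M(Na_0.89Ca_0.11Al_1.11Si_2.89O_8) = 263.977 g/mol.
Ca contributes 0.11 × 40.078 = 4.409 g per mole.
4.409/263.977 = 0.0167 → 1.67%.

1.67 mass %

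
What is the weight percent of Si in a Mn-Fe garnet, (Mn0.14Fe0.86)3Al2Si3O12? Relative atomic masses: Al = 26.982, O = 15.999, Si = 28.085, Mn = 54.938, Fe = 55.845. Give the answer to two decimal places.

Formula mass = 0.42×54.938 + 2.58×55.845 + 2×26.982 + 3×28.085 + 12×15.999 = 497.361 g/mol, of which 84.255 g is Si.
So Si makes up 84.255/497.361 = 0.1694 of the mass, i.e. 16.94%.

16.94 weight percent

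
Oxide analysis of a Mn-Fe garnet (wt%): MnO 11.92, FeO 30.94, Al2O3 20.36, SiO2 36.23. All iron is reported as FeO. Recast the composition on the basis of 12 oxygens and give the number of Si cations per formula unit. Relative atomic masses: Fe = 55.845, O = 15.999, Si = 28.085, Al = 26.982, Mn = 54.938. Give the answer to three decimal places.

MnO (M=70.937): mol = 0.16804; Mn = 0.16804, O = 0.16804.
FeO (M=71.844): mol = 0.43066; Fe = 0.43066, O = 0.43066.
Al2O3 (M=101.961): mol = 0.19968; Al = 0.39936, O = 0.59904.
SiO2 (M=60.083): mol = 0.60300; Si = 0.60300, O = 1.20600.
ΣO = 2.40374; factor = 12/ΣO = 4.99222.
Si apfu = 0.60300 × 4.99222 = 3.010.

3.010 Si apfu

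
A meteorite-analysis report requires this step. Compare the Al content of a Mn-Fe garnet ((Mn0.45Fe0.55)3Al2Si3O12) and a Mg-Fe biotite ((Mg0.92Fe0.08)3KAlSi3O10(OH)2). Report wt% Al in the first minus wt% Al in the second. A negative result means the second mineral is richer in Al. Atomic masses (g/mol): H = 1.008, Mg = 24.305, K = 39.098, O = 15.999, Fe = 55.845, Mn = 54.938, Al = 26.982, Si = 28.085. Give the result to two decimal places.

4.52 percentage points

First mineral: 53.964 g Al in 496.518 g formula = 10.87 wt% Al.
Second mineral: 26.982 g Al in 424.824 g formula = 6.35 wt% Al.
10.87% − 6.35% gives a difference of 4.52 percentage points.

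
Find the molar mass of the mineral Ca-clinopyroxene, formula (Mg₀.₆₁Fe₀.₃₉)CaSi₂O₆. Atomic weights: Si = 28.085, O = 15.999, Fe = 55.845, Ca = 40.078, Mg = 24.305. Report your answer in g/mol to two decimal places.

The formula mass is the sum 0.61(24.305) + 0.39(55.845) + 1(40.078) + 2(28.085) + 6(15.999).

228.85 g/mol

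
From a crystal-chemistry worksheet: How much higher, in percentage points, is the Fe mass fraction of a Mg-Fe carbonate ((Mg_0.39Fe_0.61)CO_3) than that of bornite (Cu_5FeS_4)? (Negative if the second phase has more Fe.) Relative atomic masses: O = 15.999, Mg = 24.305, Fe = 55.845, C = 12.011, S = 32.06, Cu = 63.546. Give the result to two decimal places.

21.77 percentage points

First mineral: 34.065 g Fe in 103.552 g formula = 32.90 wt% Fe.
Second mineral: 55.845 g Fe in 501.815 g formula = 11.13 wt% Fe.
32.90% − 11.13% gives a difference of 21.77 percentage points.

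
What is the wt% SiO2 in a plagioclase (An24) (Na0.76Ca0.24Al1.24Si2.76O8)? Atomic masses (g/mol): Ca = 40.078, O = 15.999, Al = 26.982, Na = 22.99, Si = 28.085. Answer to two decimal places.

62.33 wt%

M(Na0.76Ca0.24Al1.24Si2.76O8) = 266.055 g/mol; M(SiO2) = 60.083 g/mol.
Moles SiO2 per formula unit = 2.76 Si ÷ 1 = 2.7600.
SiO2 fraction = (2.7600 × 60.083) / 266.055 = 165.829/266.055 = 0.6233.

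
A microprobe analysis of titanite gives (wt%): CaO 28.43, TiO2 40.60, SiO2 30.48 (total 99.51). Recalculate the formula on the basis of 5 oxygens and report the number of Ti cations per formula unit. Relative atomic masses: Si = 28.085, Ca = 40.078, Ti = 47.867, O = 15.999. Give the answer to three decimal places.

CaO: 28.43/56.077 = 0.50698 mol → 0.50698 mol Ca, 0.50698 mol O.
TiO2: 40.60/79.865 = 0.50836 mol → 0.50836 mol Ti, 1.01672 mol O.
SiO2: 30.48/60.083 = 0.50730 mol → 0.50730 mol Si, 1.01460 mol O.
Total oxygen = 2.53830 mol. Normalization factor = 5/2.53830 = 1.96982.
Ti per 5 O = 0.50836 × 1.96982 = 1.001.

1.001 Ti apfu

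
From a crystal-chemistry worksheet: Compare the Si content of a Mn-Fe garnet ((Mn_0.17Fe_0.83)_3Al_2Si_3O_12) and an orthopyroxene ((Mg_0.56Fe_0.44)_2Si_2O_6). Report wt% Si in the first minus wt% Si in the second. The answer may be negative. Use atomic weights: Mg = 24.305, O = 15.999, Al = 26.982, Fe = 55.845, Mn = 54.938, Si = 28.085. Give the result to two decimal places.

Si in (Mn_0.17Fe_0.83)_3Al_2Si_3O_12: molar mass 497.279 g/mol; 3×28.085 = 84.255 g → 16.94 wt%.
Si in (Mg_0.56Fe_0.44)_2Si_2O_6: molar mass 228.529 g/mol; 2×28.085 = 56.170 g → 24.58 wt%.
Difference = 16.94 − 24.58 = -7.64 percentage points.

-7.64 percentage points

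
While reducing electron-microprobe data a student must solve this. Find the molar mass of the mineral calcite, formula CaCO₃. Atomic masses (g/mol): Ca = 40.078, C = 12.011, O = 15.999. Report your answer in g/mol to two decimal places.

100.09 g/mol

Ca: 1 × 40.078 = 40.0780
C: 1 × 12.011 = 12.0110
O: 3 × 15.999 = 47.9970
Summing the contributions gives the formula mass.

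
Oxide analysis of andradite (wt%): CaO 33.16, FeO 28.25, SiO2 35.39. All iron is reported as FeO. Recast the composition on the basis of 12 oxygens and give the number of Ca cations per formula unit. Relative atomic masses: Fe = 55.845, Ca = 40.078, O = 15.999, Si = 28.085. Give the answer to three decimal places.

CaO: 33.16/56.077 = 0.59133 mol → 0.59133 mol Ca, 0.59133 mol O.
FeO: 28.25/71.844 = 0.39321 mol → 0.39321 mol Fe, 0.39321 mol O.
SiO2: 35.39/60.083 = 0.58902 mol → 0.58902 mol Si, 1.17804 mol O.
Total oxygen = 2.16258 mol. Normalization factor = 12/2.16258 = 5.54893.
Ca per 12 O = 0.59133 × 5.54893 = 3.281.

3.281 Ca apfu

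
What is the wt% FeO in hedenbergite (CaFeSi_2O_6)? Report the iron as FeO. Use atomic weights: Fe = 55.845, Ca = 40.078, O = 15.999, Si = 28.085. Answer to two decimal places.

28.96 wt%

Molar mass of CaFeSi_2O_6 = 1*40.078 + 1*55.845 + 2*28.085 + 6*15.999 = 248.087 g/mol.
Each formula unit contains 1 Fe, equivalent to 1/1 = 1.0000 mol FeO.
M(FeO) = 1×55.845 + 1×15.999 = 71.844 g/mol.
Mass of FeO per formula unit = 1.0000 × 71.844 = 71.844 g.
FeO wt% = 71.844 / 248.087 × 100 = 28.96%.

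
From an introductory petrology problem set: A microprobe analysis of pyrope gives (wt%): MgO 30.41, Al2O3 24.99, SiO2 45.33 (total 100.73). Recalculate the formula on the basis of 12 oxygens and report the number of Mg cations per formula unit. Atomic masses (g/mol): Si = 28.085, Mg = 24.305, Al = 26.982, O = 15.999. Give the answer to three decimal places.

30.41 wt% MgO ÷ 40.304 g/mol = 0.75452 mol, giving 0.75452 Mg and 0.75452 O.
24.99 wt% Al2O3 ÷ 101.961 g/mol = 0.24509 mol, giving 0.49018 Al and 0.73527 O.
45.33 wt% SiO2 ÷ 60.083 g/mol = 0.75446 mol, giving 0.75446 Si and 1.50892 O.
Oxygen sums to 2.99871; scaling by 12/2.99871 = 4.00172 puts the formula on 12 O.
Mg: 0.75452 × 4.00172 = 3.019 atoms per formula unit.

3.019 Mg apfu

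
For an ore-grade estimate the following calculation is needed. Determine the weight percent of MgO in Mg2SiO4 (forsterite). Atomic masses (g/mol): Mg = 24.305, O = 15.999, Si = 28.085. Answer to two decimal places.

Molar mass of Mg2SiO4 = 2×24.305 + 1×28.085 + 4×15.999 = 140.691 g/mol.
Each formula unit contains 2 Mg, equivalent to 2/1 = 2.0000 mol MgO.
M(MgO) = 1×24.305 + 1×15.999 = 40.304 g/mol.
Mass of MgO per formula unit = 2.0000 × 40.304 = 80.608 g.
MgO wt% = 80.608 / 140.691 × 100 = 57.29%.

57.29 wt%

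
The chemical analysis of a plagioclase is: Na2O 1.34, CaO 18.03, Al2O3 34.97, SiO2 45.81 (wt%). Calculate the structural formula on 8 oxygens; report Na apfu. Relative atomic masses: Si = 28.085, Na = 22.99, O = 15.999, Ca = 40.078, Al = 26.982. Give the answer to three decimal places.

Na2O: 1.34/61.979 = 0.02162 mol → 0.04324 mol Na, 0.02162 mol O.
CaO: 18.03/56.077 = 0.32152 mol → 0.32152 mol Ca, 0.32152 mol O.
Al2O3: 34.97/101.961 = 0.34297 mol → 0.68594 mol Al, 1.02891 mol O.
SiO2: 45.81/60.083 = 0.76245 mol → 0.76245 mol Si, 1.52490 mol O.
Total oxygen = 2.89695 mol. Normalization factor = 8/2.89695 = 2.76153.
Na per 8 O = 0.04324 × 2.76153 = 0.119.

0.119 Na apfu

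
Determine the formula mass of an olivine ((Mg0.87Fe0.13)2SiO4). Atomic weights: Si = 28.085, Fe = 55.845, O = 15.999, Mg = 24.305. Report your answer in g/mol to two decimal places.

148.89 g/mol

M = 1.74·24.305 + 0.26·55.845 + 1·28.085 + 4·15.999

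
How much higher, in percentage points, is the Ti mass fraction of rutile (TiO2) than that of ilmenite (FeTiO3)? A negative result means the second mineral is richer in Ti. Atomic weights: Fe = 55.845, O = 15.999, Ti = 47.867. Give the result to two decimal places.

28.38 percentage points

First mineral: 47.867 g Ti in 79.865 g formula = 59.93 wt% Ti.
Second mineral: 47.867 g Ti in 151.709 g formula = 31.55 wt% Ti.
59.93% − 31.55% gives a difference of 28.38 percentage points.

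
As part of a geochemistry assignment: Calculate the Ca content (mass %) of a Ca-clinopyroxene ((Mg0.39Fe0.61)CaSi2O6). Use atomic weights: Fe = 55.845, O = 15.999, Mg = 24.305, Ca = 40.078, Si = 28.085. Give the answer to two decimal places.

17.00 mass %

Molar mass of (Mg0.39Fe0.61)CaSi2O6: 0.39·24.305 + 0.61·55.845 + 1·40.078 + 2·28.085 + 6·15.999 = 235.786 g/mol.
Mass of Ca per formula unit: 1 × 40.078 = 40.078 g.
Weight fraction Ca = 40.078 / 235.786 = 0.1700.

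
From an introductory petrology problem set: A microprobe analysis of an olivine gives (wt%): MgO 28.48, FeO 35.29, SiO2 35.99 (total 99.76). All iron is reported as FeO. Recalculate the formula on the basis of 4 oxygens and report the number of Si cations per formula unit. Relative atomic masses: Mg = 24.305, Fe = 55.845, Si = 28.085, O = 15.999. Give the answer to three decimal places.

1.000 Si apfu

MgO: 28.48/40.304 = 0.70663 mol → 0.70663 mol Mg, 0.70663 mol O.
FeO: 35.29/71.844 = 0.49120 mol → 0.49120 mol Fe, 0.49120 mol O.
SiO2: 35.99/60.083 = 0.59900 mol → 0.59900 mol Si, 1.19800 mol O.
Total oxygen = 2.39583 mol. Normalization factor = 4/2.39583 = 1.66957.
Si per 4 O = 0.59900 × 1.66957 = 1.000.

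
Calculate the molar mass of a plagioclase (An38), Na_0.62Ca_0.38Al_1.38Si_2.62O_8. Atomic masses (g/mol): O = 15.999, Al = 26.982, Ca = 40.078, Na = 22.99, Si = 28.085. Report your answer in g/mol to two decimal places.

Na: 0.62 × 22.99 = 14.2538
Ca: 0.38 × 40.078 = 15.2296
Al: 1.38 × 26.982 = 37.2352
Si: 2.62 × 28.085 = 73.5827
O: 8 × 15.999 = 127.9920
Summing the contributions gives the formula mass.

268.29 g/mol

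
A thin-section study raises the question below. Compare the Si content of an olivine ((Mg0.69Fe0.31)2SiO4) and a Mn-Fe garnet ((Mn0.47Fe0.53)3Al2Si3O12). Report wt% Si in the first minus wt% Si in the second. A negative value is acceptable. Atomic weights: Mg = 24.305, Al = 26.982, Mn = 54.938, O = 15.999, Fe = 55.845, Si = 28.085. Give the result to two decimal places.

First mineral: 28.085 g Si in 160.246 g formula = 17.53 wt% Si.
Second mineral: 84.255 g Si in 496.463 g formula = 16.97 wt% Si.
17.53% − 16.97% gives a difference of 0.56 percentage points.

0.56 percentage points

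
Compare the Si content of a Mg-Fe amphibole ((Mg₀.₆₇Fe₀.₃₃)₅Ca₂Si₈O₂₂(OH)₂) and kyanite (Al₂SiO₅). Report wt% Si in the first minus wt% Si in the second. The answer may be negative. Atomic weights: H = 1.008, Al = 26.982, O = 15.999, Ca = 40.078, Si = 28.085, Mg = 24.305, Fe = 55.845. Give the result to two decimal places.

8.66 percentage points

Si in (Mg₀.₆₇Fe₀.₃₃)₅Ca₂Si₈O₂₂(OH)₂: molar mass 864.394 g/mol; 8×28.085 = 224.680 g → 25.99 wt%.
Si in Al₂SiO₅: molar mass 162.044 g/mol; 1×28.085 = 28.085 g → 17.33 wt%.
Difference = 25.99 − 17.33 = 8.66 percentage points.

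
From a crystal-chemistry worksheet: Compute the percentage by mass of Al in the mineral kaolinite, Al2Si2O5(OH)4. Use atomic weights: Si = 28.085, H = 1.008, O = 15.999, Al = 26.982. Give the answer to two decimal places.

20.90 wt%

M(Al2Si2O5(OH)4) = 258.157 g/mol.
Al contributes 2 × 26.982 = 53.964 g per mole.
53.964/258.157 = 0.2090 → 20.90%.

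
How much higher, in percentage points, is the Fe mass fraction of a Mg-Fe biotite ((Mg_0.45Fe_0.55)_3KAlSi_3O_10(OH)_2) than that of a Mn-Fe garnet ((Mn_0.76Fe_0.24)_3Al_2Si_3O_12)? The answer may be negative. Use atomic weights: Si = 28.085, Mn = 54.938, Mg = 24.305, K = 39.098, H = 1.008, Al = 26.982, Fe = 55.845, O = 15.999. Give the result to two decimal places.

11.52 percentage points

M((Mg_0.45Fe_0.55)_3KAlSi_3O_10(OH)_2) = 469.295 g/mol, so wt% Fe = 92.144/469.295 × 100 = 19.63%.
M((Mn_0.76Fe_0.24)_3Al_2Si_3O_12) = 495.674 g/mol, so wt% Fe = 40.208/495.674 × 100 = 8.11%.
19.63 − 8.11 = 11.52 pp.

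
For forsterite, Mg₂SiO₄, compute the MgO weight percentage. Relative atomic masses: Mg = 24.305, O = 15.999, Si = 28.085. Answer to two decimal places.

57.29 wt%

Formula mass = 140.691 g/mol.
2 Mg → 2.0000 mol MgO per formula unit; M(MgO) = 40.304, so MgO mass = 80.608 g.
80.608/140.691 × 100 = 57.29 wt%.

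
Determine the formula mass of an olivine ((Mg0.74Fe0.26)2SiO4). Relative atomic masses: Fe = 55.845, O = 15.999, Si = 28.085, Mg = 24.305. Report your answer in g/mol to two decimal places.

The formula mass is the sum 1.48*24.305 + 0.52*55.845 + 1*28.085 + 4*15.999.

157.09 g/mol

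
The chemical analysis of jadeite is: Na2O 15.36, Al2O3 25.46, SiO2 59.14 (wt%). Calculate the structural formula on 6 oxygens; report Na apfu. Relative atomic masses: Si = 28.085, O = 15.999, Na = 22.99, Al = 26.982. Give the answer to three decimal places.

Na2O: 15.36/61.979 = 0.24783 mol → 0.49566 mol Na, 0.24783 mol O.
Al2O3: 25.46/101.961 = 0.24970 mol → 0.49940 mol Al, 0.74910 mol O.
SiO2: 59.14/60.083 = 0.98431 mol → 0.98431 mol Si, 1.96862 mol O.
Total oxygen = 2.96555 mol. Normalization factor = 6/2.96555 = 2.02323.
Na per 6 O = 0.49566 × 2.02323 = 1.003.

1.003 Na apfu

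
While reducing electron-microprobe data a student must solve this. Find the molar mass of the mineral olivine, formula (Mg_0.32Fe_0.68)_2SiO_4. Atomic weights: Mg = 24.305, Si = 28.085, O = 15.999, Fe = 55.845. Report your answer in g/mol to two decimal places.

M = 0.64×24.305 + 1.36×55.845 + 1×28.085 + 4×15.999

183.59 g/mol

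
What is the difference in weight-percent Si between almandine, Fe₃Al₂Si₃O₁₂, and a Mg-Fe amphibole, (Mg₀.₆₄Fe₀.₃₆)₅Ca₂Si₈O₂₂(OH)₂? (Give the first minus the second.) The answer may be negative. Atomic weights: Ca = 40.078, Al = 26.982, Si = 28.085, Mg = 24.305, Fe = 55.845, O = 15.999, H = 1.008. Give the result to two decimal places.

-8.92 percentage points

First mineral: 84.255 g Si in 497.742 g formula = 16.93 wt% Si.
Second mineral: 224.680 g Si in 869.125 g formula = 25.85 wt% Si.
16.93% − 25.85% gives a difference of -8.92 percentage points.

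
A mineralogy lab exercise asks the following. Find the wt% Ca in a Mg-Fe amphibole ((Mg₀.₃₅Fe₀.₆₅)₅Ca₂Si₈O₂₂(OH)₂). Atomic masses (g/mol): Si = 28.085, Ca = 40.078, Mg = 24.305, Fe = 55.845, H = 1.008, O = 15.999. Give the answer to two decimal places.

8.76 weight percent

Molar mass of (Mg₀.₃₅Fe₀.₆₅)₅Ca₂Si₈O₂₂(OH)₂: 1.75*24.305 + 3.25*55.845 + 2*40.078 + 8*28.085 + 24*15.999 + 2*1.008 = 914.858 g/mol.
Mass of Ca per formula unit: 2 × 40.078 = 80.156 g.
Weight fraction Ca = 80.156 / 914.858 = 0.0876.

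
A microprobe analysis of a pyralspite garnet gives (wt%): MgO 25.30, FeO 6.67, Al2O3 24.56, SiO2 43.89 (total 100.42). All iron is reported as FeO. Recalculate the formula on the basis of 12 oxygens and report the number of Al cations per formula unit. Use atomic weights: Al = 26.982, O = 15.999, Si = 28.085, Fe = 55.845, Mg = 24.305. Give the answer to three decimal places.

MgO: 25.30/40.304 = 0.62773 mol → 0.62773 mol Mg, 0.62773 mol O.
FeO: 6.67/71.844 = 0.09284 mol → 0.09284 mol Fe, 0.09284 mol O.
Al2O3: 24.56/101.961 = 0.24088 mol → 0.48176 mol Al, 0.72264 mol O.
SiO2: 43.89/60.083 = 0.73049 mol → 0.73049 mol Si, 1.46098 mol O.
Total oxygen = 2.90419 mol. Normalization factor = 12/2.90419 = 4.13196.
Al per 12 O = 0.48176 × 4.13196 = 1.991.

1.991 Al apfu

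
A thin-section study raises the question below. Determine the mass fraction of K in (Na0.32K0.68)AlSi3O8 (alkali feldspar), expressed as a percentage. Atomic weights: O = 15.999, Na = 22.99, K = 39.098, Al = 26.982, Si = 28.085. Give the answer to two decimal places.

9.73 mass %

Formula mass = 0.32*22.99 + 0.68*39.098 + 1*26.982 + 3*28.085 + 8*15.999 = 273.172 g/mol, of which 26.587 g is K.
So K makes up 26.587/273.172 = 0.0973 of the mass, i.e. 9.73%.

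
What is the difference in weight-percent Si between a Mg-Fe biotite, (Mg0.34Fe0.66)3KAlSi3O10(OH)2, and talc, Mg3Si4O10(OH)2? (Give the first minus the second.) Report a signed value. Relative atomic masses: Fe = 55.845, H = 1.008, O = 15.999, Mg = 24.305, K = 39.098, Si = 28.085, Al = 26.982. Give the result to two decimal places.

-12.06 percentage points

Si in (Mg0.34Fe0.66)3KAlSi3O10(OH)2: molar mass 479.703 g/mol; 3×28.085 = 84.255 g → 17.56 wt%.
Si in Mg3Si4O10(OH)2: molar mass 379.259 g/mol; 4×28.085 = 112.340 g → 29.62 wt%.
Difference = 17.56 − 29.62 = -12.06 percentage points.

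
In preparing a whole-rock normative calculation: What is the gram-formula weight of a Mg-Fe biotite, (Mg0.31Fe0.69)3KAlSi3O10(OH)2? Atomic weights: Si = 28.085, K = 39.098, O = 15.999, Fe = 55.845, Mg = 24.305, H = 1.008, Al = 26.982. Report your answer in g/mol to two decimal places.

The formula mass is the sum 0.93·24.305 + 2.07·55.845 + 1·39.098 + 1·26.982 + 3·28.085 + 12·15.999 + 2·1.008.

482.54 g/mol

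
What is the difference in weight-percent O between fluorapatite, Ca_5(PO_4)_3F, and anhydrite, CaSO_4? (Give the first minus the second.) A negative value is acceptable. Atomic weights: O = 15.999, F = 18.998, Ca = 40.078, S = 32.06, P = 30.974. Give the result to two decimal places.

-8.94 percentage points

O in Ca_5(PO_4)_3F: molar mass 504.298 g/mol; 12×15.999 = 191.988 g → 38.07 wt%.
O in CaSO_4: molar mass 136.134 g/mol; 4×15.999 = 63.996 g → 47.01 wt%.
Difference = 38.07 − 47.01 = -8.94 percentage points.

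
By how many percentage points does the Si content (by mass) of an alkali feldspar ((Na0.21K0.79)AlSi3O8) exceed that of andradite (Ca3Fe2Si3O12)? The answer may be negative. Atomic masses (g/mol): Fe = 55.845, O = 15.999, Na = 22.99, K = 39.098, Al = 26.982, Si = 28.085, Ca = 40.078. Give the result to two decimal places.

M((Na0.21K0.79)AlSi3O8) = 274.944 g/mol, so wt% Si = 84.255/274.944 × 100 = 30.64%.
M(Ca3Fe2Si3O12) = 508.167 g/mol, so wt% Si = 84.255/508.167 × 100 = 16.58%.
30.64 − 16.58 = 14.06 pp.

14.06 percentage points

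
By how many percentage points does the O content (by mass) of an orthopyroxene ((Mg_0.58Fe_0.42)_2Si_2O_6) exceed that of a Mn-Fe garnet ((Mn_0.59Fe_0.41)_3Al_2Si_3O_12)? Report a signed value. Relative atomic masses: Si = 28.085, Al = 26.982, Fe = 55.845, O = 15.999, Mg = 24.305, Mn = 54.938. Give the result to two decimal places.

3.54 percentage points

M((Mg_0.58Fe_0.42)_2Si_2O_6) = 227.268 g/mol, so wt% O = 95.994/227.268 × 100 = 42.24%.
M((Mn_0.59Fe_0.41)_3Al_2Si_3O_12) = 496.137 g/mol, so wt% O = 191.988/496.137 × 100 = 38.70%.
42.24 − 38.70 = 3.54 pp.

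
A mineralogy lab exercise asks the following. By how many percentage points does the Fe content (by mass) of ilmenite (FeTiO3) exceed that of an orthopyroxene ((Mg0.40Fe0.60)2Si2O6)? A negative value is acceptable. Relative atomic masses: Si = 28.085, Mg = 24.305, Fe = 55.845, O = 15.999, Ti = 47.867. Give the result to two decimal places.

8.73 percentage points

First mineral: 55.845 g Fe in 151.709 g formula = 36.81 wt% Fe.
Second mineral: 67.014 g Fe in 238.622 g formula = 28.08 wt% Fe.
36.81% − 28.08% gives a difference of 8.73 percentage points.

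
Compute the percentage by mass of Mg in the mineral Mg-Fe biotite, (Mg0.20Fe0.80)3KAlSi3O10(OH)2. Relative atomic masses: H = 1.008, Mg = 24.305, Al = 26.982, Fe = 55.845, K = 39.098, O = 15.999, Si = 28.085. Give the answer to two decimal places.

2.96 weight percent

M((Mg0.20Fe0.80)3KAlSi3O10(OH)2) = 492.950 g/mol.
Mg contributes 0.60 × 24.305 = 14.583 g per mole.
14.583/492.950 = 0.0296 → 2.96%.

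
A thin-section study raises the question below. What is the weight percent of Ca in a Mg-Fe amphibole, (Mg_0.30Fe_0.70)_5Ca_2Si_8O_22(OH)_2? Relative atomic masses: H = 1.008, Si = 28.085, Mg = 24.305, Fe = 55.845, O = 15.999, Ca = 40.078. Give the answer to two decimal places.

8.69 wt%

Molar mass of (Mg_0.30Fe_0.70)_5Ca_2Si_8O_22(OH)_2: 1.50*24.305 + 3.50*55.845 + 2*40.078 + 8*28.085 + 24*15.999 + 2*1.008 = 922.743 g/mol.
Mass of Ca per formula unit: 2 × 40.078 = 80.156 g.
Weight fraction Ca = 80.156 / 922.743 = 0.0869.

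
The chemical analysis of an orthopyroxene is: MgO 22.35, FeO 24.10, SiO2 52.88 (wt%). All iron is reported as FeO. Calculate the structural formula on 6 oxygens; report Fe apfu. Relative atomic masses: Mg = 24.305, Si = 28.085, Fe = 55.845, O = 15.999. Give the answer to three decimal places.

0.759 Fe apfu

22.35 wt% MgO ÷ 40.304 g/mol = 0.55454 mol, giving 0.55454 Mg and 0.55454 O.
24.10 wt% FeO ÷ 71.844 g/mol = 0.33545 mol, giving 0.33545 Fe and 0.33545 O.
52.88 wt% SiO2 ÷ 60.083 g/mol = 0.88012 mol, giving 0.88012 Si and 1.76024 O.
Oxygen sums to 2.65023; scaling by 6/2.65023 = 2.26395 puts the formula on 6 O.
Fe: 0.33545 × 2.26395 = 0.759 atoms per formula unit.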